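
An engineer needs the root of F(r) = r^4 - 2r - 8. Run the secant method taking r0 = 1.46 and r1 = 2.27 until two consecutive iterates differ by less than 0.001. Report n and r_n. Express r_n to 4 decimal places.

n = 6, r_n = 1.8494

F(1.46) = -6.376281, F(2.27) = 14.012378
r2 = 2.270000 − 14.012378·(0.810000)/(20.388660) = 1.713317;  |Δ| = 0.556683
F(1.713317) = -2.809743
r3 = 1.713317 − (-2.809743)·(-0.556683)/(-16.822121) = 1.806298;  |Δ| = 0.092981
F(1.806298) = -0.967311
r4 = 1.806298 − (-0.967311)·(0.092981)/(1.842432) = 1.855114;  |Δ| = 0.048817
F(1.855114) = 0.133345
r5 = 1.855114 − 0.133345·(0.048817)/(1.100656) = 1.849200;  |Δ| = 0.005914
F(1.849200) = -0.005137
r6 = 1.849200 − (-0.005137)·(-0.005914)/(-0.138482) = 1.849420;  |Δ| = 0.000219
|r6 − r5| = 0.000219 < 0.001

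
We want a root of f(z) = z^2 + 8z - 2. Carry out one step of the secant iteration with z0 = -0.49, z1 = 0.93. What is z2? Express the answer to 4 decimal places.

0.1830

f(-0.49) = -5.679900, f(0.93) = 6.304900
z2 = 0.930000 − 6.304900·(0.930000 − (-0.490000)) / (6.304900 − (-5.679900)) = 0.930000 − (8.952958)/(11.984800) = 0.182974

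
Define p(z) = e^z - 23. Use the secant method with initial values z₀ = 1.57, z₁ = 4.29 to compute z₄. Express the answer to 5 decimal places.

3.35805

p(1.57) = -18.1933518, p(4.29) = 49.9664685
z₂ = 4.2900000 − 49.9664685·(4.2900000 − 1.5700000) / (49.9664685 − (-18.1933518)) = 4.2900000 − (135.9087943)/(68.1598203) = 2.2960277
p(2.2960277) = -13.0653595
z₃ = 2.2960277 − (-13.0653595)·(2.2960277 − 4.2900000) / (-13.0653595 − 49.9664685) = 2.2960277 − (26.0519651)/(-63.0318280) = 2.7093421
p(2.7093421) = -7.9806085
z₄ = 2.7093421 − (-7.9806085)·(2.7093421 − 2.2960277) / (-7.9806085 − (-13.0653595)) = 2.7093421 − (-3.2985008)/(5.0847510) = 3.3580466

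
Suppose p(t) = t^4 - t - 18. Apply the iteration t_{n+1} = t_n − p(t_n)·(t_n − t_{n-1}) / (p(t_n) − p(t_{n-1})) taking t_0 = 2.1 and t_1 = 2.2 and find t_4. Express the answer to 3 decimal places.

p(2.1) = -0.65190, p(2.2) = 3.22560
t_2 = 2.20000 − 3.22560·(2.20000 − 2.10000) / (3.22560 − (-0.65190)) = 2.20000 − (0.32256)/(3.87750) = 2.11681
p(2.11681) = -0.03840
t_3 = 2.11681 − (-0.03840)·(2.11681 − 2.20000) / (-0.03840 − 3.22560) = 2.11681 − (0.00319)/(-3.26400) = 2.11779
p(2.11779) = -0.00222
t_4 = 2.11779 − (-0.00222)·(2.11779 − 2.11681) / (-0.00222 − (-0.03840)) = 2.11779 − (0.00000)/(0.03617) = 2.11785

2.118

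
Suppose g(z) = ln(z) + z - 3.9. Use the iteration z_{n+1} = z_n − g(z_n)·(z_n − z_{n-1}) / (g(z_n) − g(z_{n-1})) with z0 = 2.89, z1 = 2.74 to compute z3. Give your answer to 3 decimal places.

g(2.89) = 0.05126, g(2.74) = -0.15204
z2 = 2.74000 − (-0.15204)·(2.74000 − 2.89000) / (-0.15204 − 0.05126) = 2.74000 − (0.02281)/(-0.20330) = 2.85218
g(2.85218) = 0.00027
z3 = 2.85218 − 0.00027·(2.85218 − 2.74000) / (0.00027 − (-0.15204)) = 2.85218 − (0.00003)/(0.15231) = 2.85199

2.852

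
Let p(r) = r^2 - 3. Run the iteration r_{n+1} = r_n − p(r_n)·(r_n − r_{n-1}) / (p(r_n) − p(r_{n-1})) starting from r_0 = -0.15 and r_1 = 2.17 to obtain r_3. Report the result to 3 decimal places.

p(-0.15) = -2.97750, p(2.17) = 1.70890
r_2 = 2.17000 − 1.70890·(2.17000 − (-0.15000)) / (1.70890 − (-2.97750)) = 2.17000 − (3.96465)/(4.68640) = 1.32401
p(1.32401) = -1.24700
r_3 = 1.32401 − (-1.24700)·(1.32401 − 2.17000) / (-1.24700 − 1.70890) = 1.32401 − (1.05495)/(-2.95590) = 1.68091

1.681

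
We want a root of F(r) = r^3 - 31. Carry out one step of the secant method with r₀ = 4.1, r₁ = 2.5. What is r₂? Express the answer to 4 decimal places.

F(4.1) = 37.921000, F(2.5) = -15.375000
r₂ = 2.500000 − (-15.375000)·(2.500000 − 4.100000) / (-15.375000 − 37.921000) = 2.500000 − (24.600000)/(-53.296000) = 2.961573

2.9616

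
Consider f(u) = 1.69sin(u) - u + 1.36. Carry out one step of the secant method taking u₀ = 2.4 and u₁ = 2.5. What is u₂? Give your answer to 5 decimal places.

2.44412

f(2.4) = 0.1015328, f(2.5) = -0.1285821
u₂ = 2.5000000 − (-0.1285821)·(2.5000000 − 2.4000000) / (-0.1285821 − 0.1015328) = 2.5000000 − (-0.0128582)/(-0.2301149) = 2.4441227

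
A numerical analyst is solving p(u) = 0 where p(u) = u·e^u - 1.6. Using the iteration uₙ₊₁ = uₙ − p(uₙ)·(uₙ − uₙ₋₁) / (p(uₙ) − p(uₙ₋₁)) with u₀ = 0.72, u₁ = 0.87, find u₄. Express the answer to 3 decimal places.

p(0.72) = -0.12081, p(0.87) = 0.47661
u₂ = 0.87000 − 0.47661·(0.87000 − 0.72000) / (0.47661 − (-0.12081)) = 0.87000 − (0.07149)/(0.59742) = 0.75033
p(0.75033) = -0.01102
u₃ = 0.75033 − (-0.01102)·(0.75033 − 0.87000) / (-0.01102 − 0.47661) = 0.75033 − (0.00132)/(-0.48763) = 0.75304
p(0.75304) = -0.00097
u₄ = 0.75304 − (-0.00097)·(0.75304 − 0.75033) / (-0.00097 − (-0.01102)) = 0.75304 − (0.00000)/(0.01004) = 0.75330

0.753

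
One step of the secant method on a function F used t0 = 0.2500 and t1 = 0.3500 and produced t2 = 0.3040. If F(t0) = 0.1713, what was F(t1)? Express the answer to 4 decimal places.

The secant line through (0.2500, 0.1713) and (0.3500, F(t1)) crosses zero at t2 = 0.3040.
So (0.2500, 0.1713), (0.3500, F(t1)), (0.3040, 0) are collinear:
F(t1) = 0.1713 · (0.3500 − 0.3040) / (0.2500 − 0.3040) = 0.1713 · (0.046000)/(-0.054000) = -0.145922

-0.1459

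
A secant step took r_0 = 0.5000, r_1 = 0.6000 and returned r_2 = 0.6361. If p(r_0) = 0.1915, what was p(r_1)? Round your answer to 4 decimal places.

0.0508

The secant line through (0.5000, 0.1915) and (0.6000, p(r_1)) crosses zero at r_2 = 0.6361.
So (0.5000, 0.1915), (0.6000, p(r_1)), (0.6361, 0) are collinear:
p(r_1) = 0.1915 · (0.6000 − 0.6361) / (0.5000 − 0.6361) = 0.1915 · (-0.036100)/(-0.136100) = 0.050795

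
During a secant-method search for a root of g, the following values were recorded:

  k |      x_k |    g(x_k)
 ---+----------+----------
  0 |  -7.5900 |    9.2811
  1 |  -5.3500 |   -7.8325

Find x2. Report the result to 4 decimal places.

-6.3752

x2 = -5.3500 − (-7.8325)·(-5.3500 − (-7.5900)) / (-7.8325 − 9.2811)
   = -5.3500 − (-17.544800)/(-17.113600) = -6.375196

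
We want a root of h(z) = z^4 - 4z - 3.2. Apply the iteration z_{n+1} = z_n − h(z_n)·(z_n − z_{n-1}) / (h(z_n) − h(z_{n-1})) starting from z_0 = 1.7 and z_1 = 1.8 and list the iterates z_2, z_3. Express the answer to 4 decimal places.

1.7944, 1.7949

h(1.7) = -1.647900, h(1.8) = 0.097600
z_2 = 1.800000 − 0.097600·(1.800000 − 1.700000) / (0.097600 − (-1.647900)) = 1.800000 − (0.009760)/(1.745500) = 1.794408
h(1.794408) = -0.009866
z_3 = 1.794408 − (-0.009866)·(1.794408 − 1.800000) / (-0.009866 − 0.097600) = 1.794408 − (0.000055)/(-0.107466) = 1.794922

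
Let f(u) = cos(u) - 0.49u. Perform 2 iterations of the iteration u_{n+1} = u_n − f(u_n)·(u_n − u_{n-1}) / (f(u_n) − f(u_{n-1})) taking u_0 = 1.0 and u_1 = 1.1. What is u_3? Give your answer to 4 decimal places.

f(1.0) = 0.050302, f(1.1) = -0.085404
u_2 = 1.100000 − (-0.085404)·(1.100000 − 1.000000) / (-0.085404 − 0.050302) = 1.100000 − (-0.008540)/(-0.135706) = 1.037067
f(1.037067) = 0.000585
u_3 = 1.037067 − 0.000585·(1.037067 − 1.100000) / (0.000585 − (-0.085404)) = 1.037067 − (-0.000037)/(0.085988) = 1.037495

1.0375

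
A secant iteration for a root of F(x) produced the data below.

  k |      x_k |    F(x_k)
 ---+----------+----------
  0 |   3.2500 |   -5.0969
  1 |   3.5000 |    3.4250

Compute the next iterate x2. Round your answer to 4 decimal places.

3.3995

x2 = 3.5000 − 3.4250·(3.5000 − 3.2500) / (3.4250 − (-5.0969))
   = 3.5000 − (0.856250)/(8.521900) = 3.399524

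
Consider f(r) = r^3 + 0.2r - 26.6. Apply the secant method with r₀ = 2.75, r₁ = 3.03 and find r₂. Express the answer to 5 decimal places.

f(2.75) = -5.2531250, f(3.03) = 1.8241270
r₂ = 3.0300000 − 1.8241270·(3.0300000 − 2.7500000) / (1.8241270 − (-5.2531250)) = 3.0300000 − (0.5107556)/(7.0772520) = 2.9578314

2.95783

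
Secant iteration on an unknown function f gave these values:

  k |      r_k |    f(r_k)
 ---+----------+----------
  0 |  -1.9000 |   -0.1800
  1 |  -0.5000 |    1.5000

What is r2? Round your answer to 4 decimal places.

r2 = -0.5000 − 1.5000·(-0.5000 − (-1.9000)) / (1.5000 − (-0.1800))
   = -0.5000 − (2.100000)/(1.680000) = -1.750000

-1.7500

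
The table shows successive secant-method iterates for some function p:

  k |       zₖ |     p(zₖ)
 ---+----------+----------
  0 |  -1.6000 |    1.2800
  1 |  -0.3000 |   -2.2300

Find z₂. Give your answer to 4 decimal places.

z₂ = -0.3000 − (-2.2300)·(-0.3000 − (-1.6000)) / (-2.2300 − 1.2800)
   = -0.3000 − (-2.899000)/(-3.510000) = -1.125926

-1.1259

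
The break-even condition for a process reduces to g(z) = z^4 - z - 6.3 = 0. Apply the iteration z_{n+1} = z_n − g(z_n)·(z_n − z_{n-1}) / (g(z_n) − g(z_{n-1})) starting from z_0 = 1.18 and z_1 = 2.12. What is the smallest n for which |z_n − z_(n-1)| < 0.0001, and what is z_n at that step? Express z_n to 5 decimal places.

g(1.18) = -5.5412222, g(2.12) = 11.7796314
z_2 = 2.1200000 − 11.7796314·(0.9400000)/(17.3208536) = 1.4807213;  |Δ| = 0.6392787
g(1.4807213) = -2.9735096
z_3 = 1.4807213 − (-2.9735096)·(-0.6392787)/(-14.7531409) = 1.6095685;  |Δ| = 0.1288472
g(1.6095685) = -1.1977863
z_4 = 1.6095685 − (-1.1977863)·(0.1288472)/(1.7757232) = 1.6964804;  |Δ| = 0.0869119
g(1.6964804) = 0.2866666
z_5 = 1.6964804 − 0.2866666·(0.0869119)/(1.4844530) = 1.6796966;  |Δ| = 0.0167838
g(1.6796966) = -0.0195077
z_6 = 1.6796966 − (-0.0195077)·(-0.0167838)/(-0.3061744) = 1.6807660;  |Δ| = 0.0010694
g(1.6807660) = -0.0002865
z_7 = 1.6807660 − (-0.0002865)·(0.0010694)/(0.0192212) = 1.6807819;  |Δ| = 0.0000159
|z_7 − z_6| = 0.0000159 < 0.0001

n = 7, z_n = 1.68078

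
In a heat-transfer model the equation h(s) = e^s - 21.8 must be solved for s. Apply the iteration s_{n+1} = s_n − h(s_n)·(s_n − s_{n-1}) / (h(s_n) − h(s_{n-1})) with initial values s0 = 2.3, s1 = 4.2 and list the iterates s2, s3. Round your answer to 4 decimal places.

h(2.3) = -11.825818, h(4.2) = 44.886331
s2 = 4.200000 − 44.886331·(4.200000 − 2.300000) / (44.886331 − (-11.825818)) = 4.200000 − (85.284029)/(56.712149) = 2.696195
h(2.696195) = -6.976782
s3 = 2.696195 − (-6.976782)·(2.696195 − 4.200000) / (-6.976782 − 44.886331) = 2.696195 − (10.491722)/(-51.863113) = 2.898491

2.6962, 2.8985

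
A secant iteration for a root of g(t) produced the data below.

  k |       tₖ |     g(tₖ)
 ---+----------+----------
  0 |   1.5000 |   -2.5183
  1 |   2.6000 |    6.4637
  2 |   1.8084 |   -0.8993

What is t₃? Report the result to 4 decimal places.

t₃ = 1.8084 − (-0.8993)·(1.8084 − 2.6000) / (-0.8993 − 6.4637)
   = 1.8084 − (0.711886)/(-7.363000) = 1.905084

1.9051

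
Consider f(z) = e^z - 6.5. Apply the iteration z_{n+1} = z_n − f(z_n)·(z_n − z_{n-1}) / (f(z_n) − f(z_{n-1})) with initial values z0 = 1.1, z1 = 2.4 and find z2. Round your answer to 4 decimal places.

1.6667

f(1.1) = -3.495834, f(2.4) = 4.523176
z2 = 2.400000 − 4.523176·(2.400000 − 1.100000) / (4.523176 − (-3.495834)) = 2.400000 − (5.880129)/(8.019010) = 1.666726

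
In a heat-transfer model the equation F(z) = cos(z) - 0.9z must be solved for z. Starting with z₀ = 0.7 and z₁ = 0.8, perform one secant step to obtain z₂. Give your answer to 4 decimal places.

0.7853

F(0.7) = 0.134842, F(0.8) = -0.023293
z₂ = 0.800000 − (-0.023293)·(0.800000 − 0.700000) / (-0.023293 − 0.134842) = 0.800000 − (-0.002329)/(-0.158135) = 0.785270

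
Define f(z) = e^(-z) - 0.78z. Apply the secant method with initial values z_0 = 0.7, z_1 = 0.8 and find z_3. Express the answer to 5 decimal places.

0.66161

f(0.7) = -0.0494147, f(0.8) = -0.1746710
z_2 = 0.8000000 − (-0.1746710)·(0.8000000 − 0.7000000) / (-0.1746710 − (-0.0494147)) = 0.8000000 − (-0.0174671)/(-0.1252563) = 0.6605491
f(0.6605491) = 0.0013393
z_3 = 0.6605491 − 0.0013393·(0.6605491 − 0.8000000) / (0.0013393 − (-0.1746710)) = 0.6605491 − (-0.0001868)/(0.1760103) = 0.6616102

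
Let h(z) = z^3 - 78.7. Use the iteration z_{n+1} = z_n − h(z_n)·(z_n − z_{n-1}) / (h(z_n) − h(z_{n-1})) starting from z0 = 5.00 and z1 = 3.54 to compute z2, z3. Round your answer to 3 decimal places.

h(5.00) = 46.30000, h(3.54) = -34.33814
z2 = 3.54000 − (-34.33814)·(3.54000 − 5.00000) / (-34.33814 − 46.30000) = 3.54000 − (50.13368)/(-80.63814) = 4.16171
h(4.16171) = -6.61980
z3 = 4.16171 − (-6.61980)·(4.16171 − 3.54000) / (-6.61980 − (-34.33814)) = 4.16171 − (-4.11561)/(27.71834) = 4.31019

4.162, 4.310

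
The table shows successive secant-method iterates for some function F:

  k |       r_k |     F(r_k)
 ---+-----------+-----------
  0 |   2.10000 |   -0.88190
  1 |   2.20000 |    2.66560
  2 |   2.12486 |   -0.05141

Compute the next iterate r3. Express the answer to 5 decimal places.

2.12628

r3 = 2.12486 − (-0.05141)·(2.12486 − 2.20000) / (-0.05141 − 2.66560)
   = 2.12486 − (0.0038629)/(-2.7170100) = 2.1262818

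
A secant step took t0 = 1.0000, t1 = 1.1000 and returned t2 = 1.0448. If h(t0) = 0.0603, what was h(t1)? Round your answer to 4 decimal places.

The secant line through (1.0000, 0.0603) and (1.1000, h(t1)) crosses zero at t2 = 1.0448.
So (1.0000, 0.0603), (1.1000, h(t1)), (1.0448, 0) are collinear:
h(t1) = 0.0603 · (1.1000 − 1.0448) / (1.0000 − 1.0448) = 0.0603 · (0.055200)/(-0.044800) = -0.074298

-0.0743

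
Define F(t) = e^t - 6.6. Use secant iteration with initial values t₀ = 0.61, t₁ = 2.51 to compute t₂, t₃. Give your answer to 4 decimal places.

F(0.61) = -4.759569, F(2.51) = 5.704930
t₂ = 2.510000 − 5.704930·(2.510000 − 0.610000) / (5.704930 − (-4.759569)) = 2.510000 − (10.839367)/(10.464499) = 1.474177
F(1.474177) = -2.232560
t₃ = 1.474177 − (-2.232560)·(1.474177 − 2.510000) / (-2.232560 − 5.704930) = 1.474177 − (2.312536)/(-7.937490) = 1.765521

1.4742, 1.7655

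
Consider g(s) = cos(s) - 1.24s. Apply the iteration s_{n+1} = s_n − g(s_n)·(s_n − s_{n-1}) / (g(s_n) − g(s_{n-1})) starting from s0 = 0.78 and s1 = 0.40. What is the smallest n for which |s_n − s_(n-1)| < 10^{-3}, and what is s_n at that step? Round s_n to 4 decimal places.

g(0.78) = -0.256286, g(0.40) = 0.425061
s2 = 0.400000 − 0.425061·(-0.380000)/(0.681347) = 0.637064;  |Δ| = 0.237064
g(0.637064) = 0.013886
s3 = 0.637064 − 0.013886·(0.237064)/(-0.411175) = 0.645070;  |Δ| = 0.008006
g(0.645070) = -0.000829
s4 = 0.645070 − (-0.000829)·(0.008006)/(-0.014715) = 0.644619;  |Δ| = 0.000451
|s4 − s3| = 0.000451 < 10^{-3}

n = 4, s_n = 0.6446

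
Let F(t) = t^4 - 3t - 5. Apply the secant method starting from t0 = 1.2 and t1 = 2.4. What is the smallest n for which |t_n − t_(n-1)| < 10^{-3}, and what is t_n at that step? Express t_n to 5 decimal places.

F(1.2) = -6.5264000, F(2.4) = 20.9776000
t2 = 2.4000000 − 20.9776000·(1.2000000)/(27.5040000) = 1.4847469;  |Δ| = 0.9152531
F(1.4847469) = -4.5945375
t3 = 1.4847469 − (-4.5945375)·(-0.9152531)/(-25.5721375) = 1.6491902;  |Δ| = 0.1644432
F(1.6491902) = -2.5501052
t4 = 1.6491902 − (-2.5501052)·(0.1644432)/(2.0444323) = 1.8543070;  |Δ| = 0.2051168
F(1.8543070) = 1.2600479
t5 = 1.8543070 − 1.2600479·(0.2051168)/(3.8101530) = 1.7864732;  |Δ| = 0.0678338
F(1.7864732) = -0.1738330
t6 = 1.7864732 − (-0.1738330)·(-0.0678338)/(-1.4338809) = 1.7946969;  |Δ| = 0.0082237
F(1.7946969) = -0.0096560
t7 = 1.7946969 − (-0.0096560)·(0.0082237)/(0.1641770) = 1.7951806;  |Δ| = 0.0004837
|t7 − t6| = 0.0004837 < 10^{-3}

n = 7, t_n = 1.79518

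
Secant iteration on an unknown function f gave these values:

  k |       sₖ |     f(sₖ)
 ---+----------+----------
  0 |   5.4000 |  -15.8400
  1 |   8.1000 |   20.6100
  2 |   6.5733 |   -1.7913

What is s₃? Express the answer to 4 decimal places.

6.6954

s₃ = 6.5733 − (-1.7913)·(6.5733 − 8.1000) / (-1.7913 − 20.6100)
   = 6.5733 − (2.734778)/(-22.401300) = 6.695381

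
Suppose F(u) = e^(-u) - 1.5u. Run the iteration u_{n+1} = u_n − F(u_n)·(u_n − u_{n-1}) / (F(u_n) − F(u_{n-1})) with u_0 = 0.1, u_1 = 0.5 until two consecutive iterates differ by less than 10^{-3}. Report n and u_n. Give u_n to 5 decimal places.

F(0.1) = 0.7548374, F(0.5) = -0.1434693
u_2 = 0.5000000 − (-0.1434693)·(0.4000000)/(-0.8983068) = 0.4361157;  |Δ| = 0.0638843
F(0.4361157) = -0.0076305
u_3 = 0.4361157 − (-0.0076305)·(-0.0638843)/(0.1358388) = 0.4325270;  |Δ| = 0.0035886
F(0.4325270) = 0.0000767
u_4 = 0.4325270 − 0.0000767·(-0.0035886)/(0.0077073) = 0.4325628;  |Δ| = 0.0000357
|u_4 − u_3| = 0.0000357 < 10^{-3}

n = 4, u_n = 0.43256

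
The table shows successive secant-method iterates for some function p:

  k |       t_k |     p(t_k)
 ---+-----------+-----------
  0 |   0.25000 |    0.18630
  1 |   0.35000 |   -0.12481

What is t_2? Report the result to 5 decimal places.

0.30988

t_2 = 0.35000 − (-0.12481)·(0.35000 − 0.25000) / (-0.12481 − 0.18630)
   = 0.35000 − (-0.0124810)/(-0.3111100) = 0.3098824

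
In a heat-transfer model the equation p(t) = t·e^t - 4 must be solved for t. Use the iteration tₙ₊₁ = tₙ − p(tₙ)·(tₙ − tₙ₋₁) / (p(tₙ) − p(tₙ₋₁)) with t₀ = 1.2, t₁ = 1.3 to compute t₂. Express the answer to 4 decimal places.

p(1.2) = -0.015860, p(1.3) = 0.770086
t₂ = 1.300000 − 0.770086·(1.300000 − 1.200000) / (0.770086 − (-0.015860)) = 1.300000 − (0.077009)/(0.785945) = 1.202018

1.2020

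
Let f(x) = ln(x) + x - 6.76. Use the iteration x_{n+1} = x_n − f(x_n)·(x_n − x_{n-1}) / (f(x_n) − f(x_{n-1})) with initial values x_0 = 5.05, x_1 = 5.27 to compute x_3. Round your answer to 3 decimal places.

f(5.05) = -0.09061, f(5.27) = 0.17203
x_2 = 5.27000 − 0.17203·(5.27000 − 5.05000) / (0.17203 − (-0.09061)) = 5.27000 − (0.03785)/(0.26264) = 5.12590
f(5.12590) = 0.00021
x_3 = 5.12590 − 0.00021·(5.12590 − 5.27000) / (0.00021 − 0.17203) = 5.12590 − (-0.00003)/(-0.17182) = 5.12573

5.126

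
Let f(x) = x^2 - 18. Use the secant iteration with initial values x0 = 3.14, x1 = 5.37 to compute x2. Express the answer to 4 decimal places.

f(3.14) = -8.140400, f(5.37) = 10.836900
x2 = 5.370000 − 10.836900·(5.370000 − 3.140000) / (10.836900 − (-8.140400)) = 5.370000 − (24.166287)/(18.977300) = 4.096569

4.0966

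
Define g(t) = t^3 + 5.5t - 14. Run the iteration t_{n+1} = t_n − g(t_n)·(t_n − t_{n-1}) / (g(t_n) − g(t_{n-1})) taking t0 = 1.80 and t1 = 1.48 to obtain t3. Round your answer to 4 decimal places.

g(1.80) = 1.732000, g(1.48) = -2.618208
t2 = 1.480000 − (-2.618208)·(1.480000 − 1.800000) / (-2.618208 − 1.732000) = 1.480000 − (0.837827)/(-4.350208) = 1.672595
g(1.672595) = -0.121525
t3 = 1.672595 − (-0.121525)·(1.672595 − 1.480000) / (-0.121525 − (-2.618208)) = 1.672595 − (-0.023405)/(2.496683) = 1.681969

1.6820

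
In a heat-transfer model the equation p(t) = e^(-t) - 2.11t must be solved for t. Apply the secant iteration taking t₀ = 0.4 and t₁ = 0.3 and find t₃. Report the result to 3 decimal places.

0.338

p(0.4) = -0.17368, p(0.3) = 0.10782
t₂ = 0.30000 − 0.10782·(0.30000 − 0.40000) / (0.10782 − (-0.17368)) = 0.30000 − (-0.01078)/(0.28150) = 0.33830
p(0.33830) = -0.00084
t₃ = 0.33830 − (-0.00084)·(0.33830 − 0.30000) / (-0.00084 − 0.10782) = 0.33830 − (-0.00003)/(-0.10865) = 0.33801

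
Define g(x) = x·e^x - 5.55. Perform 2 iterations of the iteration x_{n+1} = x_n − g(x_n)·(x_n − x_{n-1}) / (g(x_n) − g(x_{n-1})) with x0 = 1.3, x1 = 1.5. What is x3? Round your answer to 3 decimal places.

g(1.3) = -0.77991, g(1.5) = 1.17253
x2 = 1.50000 − 1.17253·(1.50000 − 1.30000) / (1.17253 − (-0.77991)) = 1.50000 − (0.23451)/(1.95245) = 1.37989
g(1.37989) = -0.06567
x3 = 1.37989 − (-0.06567)·(1.37989 − 1.50000) / (-0.06567 − 1.17253) = 1.37989 − (0.00789)/(-1.23820) = 1.38626

1.386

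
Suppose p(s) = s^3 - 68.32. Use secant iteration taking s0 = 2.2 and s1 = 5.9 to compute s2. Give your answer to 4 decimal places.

p(2.2) = -57.672000, p(5.9) = 137.059000
s2 = 5.900000 − 137.059000·(5.900000 − 2.200000) / (137.059000 − (-57.672000)) = 5.900000 − (507.118300)/(194.731000) = 3.295801

3.2958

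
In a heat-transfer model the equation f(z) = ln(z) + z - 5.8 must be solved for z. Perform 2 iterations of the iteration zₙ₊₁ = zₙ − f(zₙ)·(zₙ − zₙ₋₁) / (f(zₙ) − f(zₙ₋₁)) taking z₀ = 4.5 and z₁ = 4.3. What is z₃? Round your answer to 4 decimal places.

f(4.5) = 0.204077, f(4.3) = -0.041385
z₂ = 4.300000 − (-0.041385)·(4.300000 − 4.500000) / (-0.041385 − 0.204077) = 4.300000 − (0.008277)/(-0.245462) = 4.333720
f(4.333720) = 0.000146
z₃ = 4.333720 − 0.000146·(4.333720 − 4.300000) / (0.000146 − (-0.041385)) = 4.333720 − (0.000005)/(0.041531) = 4.333601

4.3336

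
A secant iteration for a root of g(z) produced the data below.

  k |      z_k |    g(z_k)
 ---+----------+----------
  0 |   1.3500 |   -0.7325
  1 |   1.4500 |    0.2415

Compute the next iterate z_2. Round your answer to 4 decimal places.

1.4252

z_2 = 1.4500 − 0.2415·(1.4500 − 1.3500) / (0.2415 − (-0.7325))
   = 1.4500 − (0.024150)/(0.974000) = 1.425205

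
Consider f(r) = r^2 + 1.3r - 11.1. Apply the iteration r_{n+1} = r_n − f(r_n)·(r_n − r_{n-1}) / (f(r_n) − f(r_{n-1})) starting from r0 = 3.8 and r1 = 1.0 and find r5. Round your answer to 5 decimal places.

2.74440

f(3.8) = 8.2800000, f(1.0) = -8.8000000
r2 = 1.0000000 − (-8.8000000)·(1.0000000 − 3.8000000) / (-8.8000000 − 8.2800000) = 1.0000000 − (24.6400000)/(-17.0800000) = 2.4426230
f(2.4426230) = -1.9581833
r3 = 2.4426230 − (-1.9581833)·(2.4426230 − 1.0000000) / (-1.9581833 − (-8.8000000)) = 2.4426230 − (-2.8249201)/(6.8418167) = 2.8555133
f(2.8555133) = 0.7661236
r4 = 2.8555133 − 0.7661236·(2.8555133 − 2.4426230) / (0.7661236 − (-1.9581833)) = 2.8555133 − (0.3163250)/(2.7243068) = 2.7394012
f(2.7394012) = -0.0344595
r5 = 2.7394012 − (-0.0344595)·(2.7394012 − 2.8555133) / (-0.0344595 − 0.7661236) = 2.7394012 − (0.0040012)/(-0.8005831) = 2.7443990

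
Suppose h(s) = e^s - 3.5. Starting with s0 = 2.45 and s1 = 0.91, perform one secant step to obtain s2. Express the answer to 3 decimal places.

1.082

h(2.45) = 8.08835, h(0.91) = -1.01568
s2 = 0.91000 − (-1.01568)·(0.91000 − 2.45000) / (-1.01568 − 8.08835) = 0.91000 − (1.56414)/(-9.10402) = 1.08181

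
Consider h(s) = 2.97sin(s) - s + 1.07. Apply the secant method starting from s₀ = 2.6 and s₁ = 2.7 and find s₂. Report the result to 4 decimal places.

2.6003

h(2.6) = 0.001039, h(2.7) = -0.360682
s₂ = 2.700000 − (-0.360682)·(2.700000 − 2.600000) / (-0.360682 − 0.001039) = 2.700000 − (-0.036068)/(-0.361721) = 2.600287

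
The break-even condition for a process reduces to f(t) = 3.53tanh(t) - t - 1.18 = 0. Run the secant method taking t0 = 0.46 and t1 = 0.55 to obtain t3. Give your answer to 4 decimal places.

0.5280

f(0.46) = -0.121803, f(0.55) = 0.036836
t2 = 0.550000 − 0.036836·(0.550000 − 0.460000) / (0.036836 − (-0.121803)) = 0.550000 − (0.003315)/(0.158639) = 0.529102
f(0.529102) = 0.001869
t3 = 0.529102 − 0.001869·(0.529102 − 0.550000) / (0.001869 − 0.036836) = 0.529102 − (-0.000039)/(-0.034968) = 0.527985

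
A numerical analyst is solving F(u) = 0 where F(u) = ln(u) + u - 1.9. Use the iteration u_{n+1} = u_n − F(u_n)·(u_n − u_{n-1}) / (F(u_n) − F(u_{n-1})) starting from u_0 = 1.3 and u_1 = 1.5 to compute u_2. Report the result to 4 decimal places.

1.4968

F(1.3) = -0.337636, F(1.5) = 0.005465
u_2 = 1.500000 − 0.005465·(1.500000 − 1.300000) / (0.005465 − (-0.337636)) = 1.500000 − (0.001093)/(0.343101) = 1.496814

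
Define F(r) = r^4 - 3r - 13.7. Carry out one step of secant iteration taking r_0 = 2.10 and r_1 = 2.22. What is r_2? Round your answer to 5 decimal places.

2.11478

F(2.10) = -0.5519000, F(2.22) = 3.9291266
r_2 = 2.2200000 − 3.9291266·(2.2200000 − 2.1000000) / (3.9291266 − (-0.5519000)) = 2.2200000 − (0.4714952)/(4.4810266) = 2.1147796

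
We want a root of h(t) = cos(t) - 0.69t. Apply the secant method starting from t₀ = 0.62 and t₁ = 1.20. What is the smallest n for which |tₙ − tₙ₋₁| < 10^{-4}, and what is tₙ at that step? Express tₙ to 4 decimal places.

n = 5, tₙ = 0.9004

h(0.62) = 0.386078, h(1.20) = -0.465642
t₂ = 1.200000 − (-0.465642)·(0.580000)/(-0.851721) = 0.882910;  |Δ| = 0.317090
h(0.882910) = 0.025698
t₃ = 0.882910 − 0.025698·(-0.317090)/(0.491341) = 0.899494;  |Δ| = 0.016585
h(0.899494) = 0.001355
t₄ = 0.899494 − 0.001355·(0.016585)/(-0.024343) = 0.900417;  |Δ| = 0.000923
h(0.900417) = -0.000005
t₅ = 0.900417 − (-0.000005)·(0.000923)/(-0.001360) = 0.900414;  |Δ| = 0.000003
|t₅ − t₄| = 0.000003 < 10^{-4}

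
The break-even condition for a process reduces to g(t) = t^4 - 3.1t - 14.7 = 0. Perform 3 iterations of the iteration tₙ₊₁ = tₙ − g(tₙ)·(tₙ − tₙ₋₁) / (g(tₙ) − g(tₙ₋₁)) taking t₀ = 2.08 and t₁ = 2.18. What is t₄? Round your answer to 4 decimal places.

2.1499

g(2.08) = -2.430263, g(2.18) = 1.127306
t₂ = 2.180000 − 1.127306·(2.180000 − 2.080000) / (1.127306 − (-2.430263)) = 2.180000 − (0.112731)/(3.557569) = 2.148312
g(2.148312) = -0.059269
t₃ = 2.148312 − (-0.059269)·(2.148312 − 2.180000) / (-0.059269 − 1.127306) = 2.148312 − (0.001878)/(-1.186575) = 2.149895
g(2.149895) = -0.001333
t₄ = 2.149895 − (-0.001333)·(2.149895 − 2.148312) / (-0.001333 − (-0.059269)) = 2.149895 − (-0.000002)/(0.057936) = 2.149932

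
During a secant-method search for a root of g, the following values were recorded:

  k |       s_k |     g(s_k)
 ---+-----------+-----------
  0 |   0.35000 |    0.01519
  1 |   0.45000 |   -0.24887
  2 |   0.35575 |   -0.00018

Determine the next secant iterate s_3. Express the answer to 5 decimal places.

0.35568

s_3 = 0.35575 − (-0.00018)·(0.35575 − 0.45000) / (-0.00018 − (-0.24887))
   = 0.35575 − (0.0000170)/(0.2486900) = 0.3556818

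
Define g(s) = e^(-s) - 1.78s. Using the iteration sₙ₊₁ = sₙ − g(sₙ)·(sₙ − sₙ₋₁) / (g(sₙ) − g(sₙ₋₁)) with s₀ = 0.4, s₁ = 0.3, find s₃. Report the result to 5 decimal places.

g(0.4) = -0.0416800, g(0.3) = 0.2068182
s₂ = 0.3000000 − 0.2068182·(0.3000000 − 0.4000000) / (0.2068182 − (-0.0416800)) = 0.3000000 − (-0.0206818)/(0.2484982) = 0.3832273
g(0.3832273) = -0.0004866
s₃ = 0.3832273 − (-0.0004866)·(0.3832273 − 0.3000000) / (-0.0004866 − 0.2068182) = 0.3832273 − (-0.0000405)/(-0.2073048) = 0.3830319

0.38303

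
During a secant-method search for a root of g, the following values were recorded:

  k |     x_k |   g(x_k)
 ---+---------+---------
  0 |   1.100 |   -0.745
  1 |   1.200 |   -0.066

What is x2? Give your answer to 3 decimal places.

x2 = 1.200 − (-0.066)·(1.200 − 1.100) / (-0.066 − (-0.745))
   = 1.200 − (-0.00660)/(0.67900) = 1.20972

1.210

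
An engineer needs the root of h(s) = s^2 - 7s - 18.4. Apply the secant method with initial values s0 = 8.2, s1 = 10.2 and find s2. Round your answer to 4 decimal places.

8.9509

h(8.2) = -8.560000, h(10.2) = 14.240000
s2 = 10.200000 − 14.240000·(10.200000 − 8.200000) / (14.240000 − (-8.560000)) = 10.200000 − (28.480000)/(22.800000) = 8.950877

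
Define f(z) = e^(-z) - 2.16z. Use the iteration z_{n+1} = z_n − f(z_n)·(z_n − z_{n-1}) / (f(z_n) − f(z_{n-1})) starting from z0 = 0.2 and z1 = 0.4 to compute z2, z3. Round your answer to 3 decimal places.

0.333, 0.332

f(0.2) = 0.38673, f(0.4) = -0.19368
z2 = 0.40000 − (-0.19368)·(0.40000 − 0.20000) / (-0.19368 − 0.38673) = 0.40000 − (-0.03874)/(-0.58041) = 0.33326
f(0.33326) = -0.00326
z3 = 0.33326 − (-0.00326)·(0.33326 − 0.40000) / (-0.00326 − (-0.19368)) = 0.33326 − (0.00022)/(0.19042) = 0.33212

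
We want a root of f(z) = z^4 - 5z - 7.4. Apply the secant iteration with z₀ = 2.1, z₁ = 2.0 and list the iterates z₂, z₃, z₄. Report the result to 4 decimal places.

2.0475, 2.0497, 2.0496

f(2.1) = 1.548100, f(2.0) = -1.400000
z₂ = 2.000000 − (-1.400000)·(2.000000 − 2.100000) / (-1.400000 − 1.548100) = 2.000000 − (0.140000)/(-2.948100) = 2.047488
f(2.047488) = -0.062833
z₃ = 2.047488 − (-0.062833)·(2.047488 − 2.000000) / (-0.062833 − (-1.400000)) = 2.047488 − (-0.002984)/(1.337167) = 2.049720
f(2.049720) = 0.002750
z₄ = 2.049720 − 0.002750·(2.049720 − 2.047488) / (0.002750 − (-0.062833)) = 2.049720 − (0.000006)/(0.065583) = 2.049626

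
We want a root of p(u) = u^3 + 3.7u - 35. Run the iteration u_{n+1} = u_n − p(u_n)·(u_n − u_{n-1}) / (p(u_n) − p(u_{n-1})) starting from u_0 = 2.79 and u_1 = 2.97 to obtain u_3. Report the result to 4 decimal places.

2.8958

p(2.79) = -2.959361, p(2.97) = 2.187073
u_2 = 2.970000 − 2.187073·(2.970000 − 2.790000) / (2.187073 − (-2.959361)) = 2.970000 − (0.393673)/(5.146434) = 2.893506
p(2.893506) = -0.068515
u_3 = 2.893506 − (-0.068515)·(2.893506 − 2.970000) / (-0.068515 − 2.187073) = 2.893506 − (0.005241)/(-2.255588) = 2.895829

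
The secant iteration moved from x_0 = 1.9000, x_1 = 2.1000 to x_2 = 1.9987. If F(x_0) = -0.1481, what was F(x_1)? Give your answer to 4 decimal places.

The secant line through (1.9000, -0.1481) and (2.1000, F(x_1)) crosses zero at x_2 = 1.9987.
So (1.9000, -0.1481), (2.1000, F(x_1)), (1.9987, 0) are collinear:
F(x_1) = -0.1481 · (2.1000 − 1.9987) / (1.9000 − 1.9987) = -0.1481 · (0.101300)/(-0.098700) = 0.152001

0.1520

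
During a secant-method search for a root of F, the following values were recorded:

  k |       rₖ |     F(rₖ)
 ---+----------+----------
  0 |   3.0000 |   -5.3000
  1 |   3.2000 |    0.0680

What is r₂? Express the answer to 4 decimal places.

3.1975

r₂ = 3.2000 − 0.0680·(3.2000 − 3.0000) / (0.0680 − (-5.3000))
   = 3.2000 − (0.013600)/(5.368000) = 3.197466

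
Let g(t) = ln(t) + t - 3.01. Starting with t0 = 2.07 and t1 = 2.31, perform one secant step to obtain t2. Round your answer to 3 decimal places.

g(2.07) = -0.21245, g(2.31) = 0.13725
t2 = 2.31000 − 0.13725·(2.31000 − 2.07000) / (0.13725 − (-0.21245)) = 2.31000 − (0.03294)/(0.34970) = 2.21581

2.216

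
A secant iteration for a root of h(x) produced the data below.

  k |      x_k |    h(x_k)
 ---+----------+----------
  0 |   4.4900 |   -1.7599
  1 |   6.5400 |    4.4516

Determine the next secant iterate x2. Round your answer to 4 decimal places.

5.0708

x2 = 6.5400 − 4.4516·(6.5400 − 4.4900) / (4.4516 − (-1.7599))
   = 6.5400 − (9.125780)/(6.211500) = 5.070825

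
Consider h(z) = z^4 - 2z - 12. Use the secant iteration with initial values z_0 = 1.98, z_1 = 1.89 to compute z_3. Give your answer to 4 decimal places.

1.9998

h(1.98) = -0.590464, h(1.89) = -3.020102
z_2 = 1.890000 − (-3.020102)·(1.890000 − 1.980000) / (-3.020102 − (-0.590464)) = 1.890000 − (0.271809)/(-2.429638) = 2.001872
h(2.001872) = 0.056253
z_3 = 2.001872 − 0.056253·(2.001872 − 1.890000) / (0.056253 − (-3.020102)) = 2.001872 − (0.006293)/(3.076355) = 1.999827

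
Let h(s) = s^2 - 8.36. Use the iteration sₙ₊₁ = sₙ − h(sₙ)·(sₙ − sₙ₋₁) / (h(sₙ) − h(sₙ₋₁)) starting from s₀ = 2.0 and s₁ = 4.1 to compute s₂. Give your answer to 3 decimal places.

h(2.0) = -4.36000, h(4.1) = 8.45000
s₂ = 4.10000 − 8.45000·(4.10000 − 2.00000) / (8.45000 − (-4.36000)) = 4.10000 − (17.74500)/(12.81000) = 2.71475

2.715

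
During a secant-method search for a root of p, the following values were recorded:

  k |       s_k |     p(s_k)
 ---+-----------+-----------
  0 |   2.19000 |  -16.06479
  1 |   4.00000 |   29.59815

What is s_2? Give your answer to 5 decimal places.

2.82678

s_2 = 4.00000 − 29.59815·(4.00000 − 2.19000) / (29.59815 − (-16.06479))
   = 4.00000 − (53.5726515)/(45.6629400) = 2.8267805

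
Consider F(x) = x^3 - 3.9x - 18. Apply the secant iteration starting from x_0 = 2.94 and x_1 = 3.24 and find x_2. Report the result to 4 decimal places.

F(2.94) = -4.053816, F(3.24) = 3.376224
x_2 = 3.240000 − 3.376224·(3.240000 − 2.940000) / (3.376224 − (-4.053816)) = 3.240000 − (1.012867)/(7.430040) = 3.103679

3.1037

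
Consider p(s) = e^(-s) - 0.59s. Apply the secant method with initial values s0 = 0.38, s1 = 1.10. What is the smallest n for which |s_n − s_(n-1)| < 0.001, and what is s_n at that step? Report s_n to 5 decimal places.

p(0.38) = 0.4596614, p(1.10) = -0.3161289
s2 = 1.1000000 − (-0.3161289)·(0.7200000)/(-0.7757903) = 0.8066052;  |Δ| = 0.2933948
p(0.8066052) = -0.0295263
s3 = 0.8066052 − (-0.0295263)·(-0.2933948)/(0.2866026) = 0.7763792;  |Δ| = 0.0302260
p(0.7763792) = 0.0020051
s4 = 0.7763792 − 0.0020051·(-0.0302260)/(0.0315313) = 0.7783013;  |Δ| = 0.0019220
p(0.7783013) = -0.0000124
s5 = 0.7783013 − (-0.0000124)·(0.0019220)/(-0.0020174) = 0.7782895;  |Δ| = 0.0000118
|s5 − s4| = 0.0000118 < 0.001

n = 5, s_n = 0.77829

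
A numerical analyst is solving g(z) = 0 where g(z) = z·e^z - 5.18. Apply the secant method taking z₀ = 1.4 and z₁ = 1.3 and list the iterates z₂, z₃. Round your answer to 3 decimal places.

g(1.4) = 0.49728, g(1.3) = -0.40991
z₂ = 1.30000 − (-0.40991)·(1.30000 − 1.40000) / (-0.40991 − 0.49728) = 1.30000 − (0.04099)/(-0.90719) = 1.34518
g(1.34518) = -0.01598
z₃ = 1.34518 − (-0.01598)·(1.34518 − 1.30000) / (-0.01598 − (-0.40991)) = 1.34518 − (-0.00072)/(0.39394) = 1.34702

1.345, 1.347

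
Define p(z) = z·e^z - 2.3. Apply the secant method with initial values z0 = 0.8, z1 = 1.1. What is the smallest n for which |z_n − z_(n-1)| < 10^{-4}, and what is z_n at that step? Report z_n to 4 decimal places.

n = 5, z_n = 0.9182

p(0.8) = -0.519567, p(1.1) = 1.004583
z2 = 1.100000 − 1.004583·(0.300000)/(1.524150) = 0.902267;  |Δ| = 0.197733
p(0.902267) = -0.075745
z3 = 0.902267 − (-0.075745)·(-0.197733)/(-1.080327) = 0.916131;  |Δ| = 0.013864
p(0.916131) = -0.010040
z4 = 0.916131 − (-0.010040)·(0.013864)/(0.065704) = 0.918249;  |Δ| = 0.002119
p(0.918249) = 0.000123
z5 = 0.918249 − 0.000123·(0.002119)/(0.010163) = 0.918223;  |Δ| = 0.000026
|z5 − z4| = 0.000026 < 10^{-4}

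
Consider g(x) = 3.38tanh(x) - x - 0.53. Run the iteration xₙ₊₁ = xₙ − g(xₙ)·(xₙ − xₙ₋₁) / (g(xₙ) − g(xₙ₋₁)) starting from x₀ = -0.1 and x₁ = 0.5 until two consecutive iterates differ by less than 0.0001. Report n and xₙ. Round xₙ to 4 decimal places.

n = 5, xₙ = 0.2282

g(-0.1) = -0.766878, g(0.5) = 0.531956
x₂ = 0.500000 − 0.531956·(0.600000)/(1.298834) = 0.254261;  |Δ| = 0.245739
g(0.254261) = 0.057089
x₃ = 0.254261 − 0.057089·(-0.245739)/(-0.474867) = 0.224718;  |Δ| = 0.029543
g(0.224718) = -0.007702
x₄ = 0.224718 − (-0.007702)·(-0.029543)/(-0.064791) = 0.228230;  |Δ| = 0.003512
g(0.228230) = 0.000068
x₅ = 0.228230 − 0.000068·(0.003512)/(0.007770) = 0.228200;  |Δ| = 0.000031
|x₅ − x₄| = 0.000031 < 0.0001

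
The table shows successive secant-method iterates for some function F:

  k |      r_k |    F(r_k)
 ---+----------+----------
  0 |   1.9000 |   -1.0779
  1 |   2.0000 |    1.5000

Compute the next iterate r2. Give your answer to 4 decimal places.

r2 = 2.0000 − 1.5000·(2.0000 − 1.9000) / (1.5000 − (-1.0779))
   = 2.0000 − (0.150000)/(2.577900) = 1.941813

1.9418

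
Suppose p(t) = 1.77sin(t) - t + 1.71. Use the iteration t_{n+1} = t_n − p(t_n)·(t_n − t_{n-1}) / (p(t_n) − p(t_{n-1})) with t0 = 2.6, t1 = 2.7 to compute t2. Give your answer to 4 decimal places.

p(2.6) = 0.022437, p(2.7) = -0.233538
t2 = 2.700000 − (-0.233538)·(2.700000 − 2.600000) / (-0.233538 − 0.022437) = 2.700000 − (-0.023354)/(-0.255975) = 2.608765

2.6088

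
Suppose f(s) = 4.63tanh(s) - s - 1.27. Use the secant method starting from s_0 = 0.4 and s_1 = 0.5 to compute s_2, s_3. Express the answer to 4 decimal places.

f(0.4) = 0.089164, f(0.5) = 0.369602
s_2 = 0.500000 − 0.369602·(0.500000 − 0.400000) / (0.369602 − 0.089164) = 0.500000 − (0.036960)/(0.280439) = 0.368206
f(0.368206) = -0.006495
s_3 = 0.368206 − (-0.006495)·(0.368206 − 0.500000) / (-0.006495 − 0.369602) = 0.368206 − (0.000856)/(-0.376098) = 0.370482

0.3682, 0.3705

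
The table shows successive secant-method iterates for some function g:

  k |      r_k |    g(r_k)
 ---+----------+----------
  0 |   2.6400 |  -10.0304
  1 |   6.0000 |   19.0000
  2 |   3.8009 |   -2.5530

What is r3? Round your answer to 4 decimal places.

4.0614

r3 = 3.8009 − (-2.5530)·(3.8009 − 6.0000) / (-2.5530 − 19.0000)
   = 3.8009 − (5.614302)/(-21.553000) = 4.061388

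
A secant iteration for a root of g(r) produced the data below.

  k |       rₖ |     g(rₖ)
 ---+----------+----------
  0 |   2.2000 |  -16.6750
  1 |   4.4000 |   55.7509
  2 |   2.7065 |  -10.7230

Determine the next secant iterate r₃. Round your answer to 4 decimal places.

2.9797

r₃ = 2.7065 − (-10.7230)·(2.7065 − 4.4000) / (-10.7230 − 55.7509)
   = 2.7065 − (18.159401)/(-66.473900) = 2.979681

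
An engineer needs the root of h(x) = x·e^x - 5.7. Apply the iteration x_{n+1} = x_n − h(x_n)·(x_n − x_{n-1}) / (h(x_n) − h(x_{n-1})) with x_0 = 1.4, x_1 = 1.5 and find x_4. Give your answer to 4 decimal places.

h(1.4) = -0.022720, h(1.5) = 1.022534
x_2 = 1.500000 − 1.022534·(1.500000 − 1.400000) / (1.022534 − (-0.022720)) = 1.500000 − (0.102253)/(1.045254) = 1.402174
h(1.402174) = -0.001533
x_3 = 1.402174 − (-0.001533)·(1.402174 − 1.500000) / (-0.001533 − 1.022534) = 1.402174 − (0.000150)/(-1.024066) = 1.402320
h(1.402320) = -0.000103
x_4 = 1.402320 − (-0.000103)·(1.402320 − 1.402174) / (-0.000103 − (-0.001533)) = 1.402320 − (0.000000)/(0.001429) = 1.402331

1.4023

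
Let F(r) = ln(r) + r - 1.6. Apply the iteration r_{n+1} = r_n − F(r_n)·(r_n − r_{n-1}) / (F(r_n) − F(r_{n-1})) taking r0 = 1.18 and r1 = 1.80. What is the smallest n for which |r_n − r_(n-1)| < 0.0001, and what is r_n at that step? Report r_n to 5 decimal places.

F(1.18) = -0.2544856, F(1.80) = 0.7877867
r2 = 1.8000000 − 0.7877867·(0.6200000)/(1.0422722) = 1.3313818;  |Δ| = 0.4686182
F(1.3313818) = 0.0175992
r3 = 1.3313818 − 0.0175992·(-0.4686182)/(-0.7701875) = 1.3206737;  |Δ| = 0.0107082
F(1.3206737) = -0.0011844
r4 = 1.3206737 − (-0.0011844)·(-0.0107082)/(-0.0187836) = 1.3213489;  |Δ| = 0.0006752
F(1.3213489) = 0.0000019
r5 = 1.3213489 − 0.0000019·(0.0006752)/(0.0011863) = 1.3213478;  |Δ| = 0.0000011
|r5 − r4| = 0.0000011 < 0.0001

n = 5, r_n = 1.32135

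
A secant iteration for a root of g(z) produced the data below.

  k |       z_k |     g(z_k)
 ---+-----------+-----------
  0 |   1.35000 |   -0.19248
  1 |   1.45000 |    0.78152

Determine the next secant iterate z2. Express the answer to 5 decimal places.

z2 = 1.45000 − 0.78152·(1.45000 − 1.35000) / (0.78152 − (-0.19248))
   = 1.45000 − (0.0781520)/(0.9740000) = 1.3697618

1.36976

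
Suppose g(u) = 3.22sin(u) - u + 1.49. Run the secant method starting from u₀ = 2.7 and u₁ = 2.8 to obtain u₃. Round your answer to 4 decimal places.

2.7422

g(2.7) = 0.166163, g(2.8) = -0.231338
u₂ = 2.800000 − (-0.231338)·(2.800000 − 2.700000) / (-0.231338 − 0.166163) = 2.800000 − (-0.023134)/(-0.397501) = 2.741802
g(2.741802) = 0.001504
u₃ = 2.741802 − 0.001504·(2.741802 − 2.800000) / (0.001504 − (-0.231338)) = 2.741802 − (-0.000088)/(0.232843) = 2.742178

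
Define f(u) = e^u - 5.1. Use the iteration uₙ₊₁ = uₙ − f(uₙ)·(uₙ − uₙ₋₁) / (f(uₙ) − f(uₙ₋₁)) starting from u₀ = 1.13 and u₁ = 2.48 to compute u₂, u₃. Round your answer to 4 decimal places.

f(1.13) = -2.004343, f(2.48) = 6.841264
u₂ = 2.480000 − 6.841264·(2.480000 − 1.130000) / (6.841264 − (-2.004343)) = 2.480000 − (9.235707)/(8.845608) = 1.435899
f(1.435899) = -0.896577
u₃ = 1.435899 − (-0.896577)·(1.435899 − 2.480000) / (-0.896577 − 6.841264) = 1.435899 − (0.936117)/(-7.737842) = 1.556878

1.4359, 1.5569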